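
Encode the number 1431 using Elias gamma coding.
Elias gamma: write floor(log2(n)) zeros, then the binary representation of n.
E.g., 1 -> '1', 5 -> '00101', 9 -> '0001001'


num_bits = floor(log2(1431)) + 1 = 11
leading_zeros = num_bits - 1 = 10
binary(1431) = 10110010111

Elias gamma(1431) = '0000000000' + '10110010111' = 000000000010110010111 (21 bits)


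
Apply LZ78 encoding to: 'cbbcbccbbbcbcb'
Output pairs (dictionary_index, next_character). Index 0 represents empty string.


LZ78 encoding steps:
Dictionary: {0: ''}
Step 1: w='' (idx 0), next='c' -> output (0, 'c'), add 'c' as idx 1
Step 2: w='' (idx 0), next='b' -> output (0, 'b'), add 'b' as idx 2
Step 3: w='b' (idx 2), next='c' -> output (2, 'c'), add 'bc' as idx 3
Step 4: w='bc' (idx 3), next='c' -> output (3, 'c'), add 'bcc' as idx 4
Step 5: w='b' (idx 2), next='b' -> output (2, 'b'), add 'bb' as idx 5
Step 6: w='bc' (idx 3), next='b' -> output (3, 'b'), add 'bcb' as idx 6
Step 7: w='c' (idx 1), next='b' -> output (1, 'b'), add 'cb' as idx 7


Encoded: [(0, 'c'), (0, 'b'), (2, 'c'), (3, 'c'), (2, 'b'), (3, 'b'), (1, 'b')]


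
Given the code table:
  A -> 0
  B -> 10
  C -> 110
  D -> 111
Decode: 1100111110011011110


Decoding:
110 -> C
0 -> A
111 -> D
110 -> C
0 -> A
110 -> C
111 -> D
10 -> B


Result: CADCACDB


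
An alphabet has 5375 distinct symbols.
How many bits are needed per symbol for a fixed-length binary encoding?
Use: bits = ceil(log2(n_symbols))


log2(5375) = 12.392
Bracket: 2^12 = 4096 < 5375 <= 2^13 = 8192
So ceil(log2(5375)) = 13

bits = ceil(log2(5375)) = ceil(12.392) = 13 bits


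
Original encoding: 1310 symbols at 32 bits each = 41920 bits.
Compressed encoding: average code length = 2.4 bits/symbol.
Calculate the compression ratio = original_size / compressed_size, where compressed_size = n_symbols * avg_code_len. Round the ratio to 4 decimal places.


original_size = n_symbols * orig_bits = 1310 * 32 = 41920 bits
compressed_size = n_symbols * avg_code_len = 1310 * 2.4 = 3144.0 bits
ratio = original_size / compressed_size = 41920 / 3144.0 = 13.3333

Compression ratio = 13.3333


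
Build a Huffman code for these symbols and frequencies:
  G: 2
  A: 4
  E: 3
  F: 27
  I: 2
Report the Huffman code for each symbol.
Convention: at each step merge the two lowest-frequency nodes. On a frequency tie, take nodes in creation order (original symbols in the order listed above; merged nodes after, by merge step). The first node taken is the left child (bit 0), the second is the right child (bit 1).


Huffman tree construction:
Step 1: Merge G(2) + I(2) = 4
Step 2: Merge E(3) + A(4) = 7
Step 3: Merge (G+I)(4) + (E+A)(7) = 11
Step 4: Merge ((G+I)+(E+A))(11) + F(27) = 38
Read each symbol's code off the tree from the root (left child = 0, right child = 1).

Codes:
  G: 000 (length 3)
  A: 011 (length 3)
  E: 010 (length 3)
  F: 1 (length 1)
  I: 001 (length 3)
Average code length: 60/38 = 1.5789 bits/symbol


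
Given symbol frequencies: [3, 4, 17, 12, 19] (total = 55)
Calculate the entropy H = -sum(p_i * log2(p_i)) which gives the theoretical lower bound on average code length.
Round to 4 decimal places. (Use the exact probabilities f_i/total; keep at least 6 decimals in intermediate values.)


Per-symbol terms -p_i * log2(p_i) with p_i = f_i/55:
  p = 3/55 = 0.054545: log2(p) = -4.196397, -p*log2(p) = 0.228894
  p = 4/55 = 0.072727: log2(p) = -3.781360, -p*log2(p) = 0.275008
  p = 17/55 = 0.309091: log2(p) = -1.693897, -p*log2(p) = 0.523568
  p = 12/55 = 0.218182: log2(p) = -2.196397, -p*log2(p) = 0.479214
  p = 19/55 = 0.345455: log2(p) = -1.533432, -p*log2(p) = 0.529731
H = 0.228894 + 0.275008 + 0.523568 + 0.479214 + 0.529731 = 2.036415

H = 2.0364 bits/symbol


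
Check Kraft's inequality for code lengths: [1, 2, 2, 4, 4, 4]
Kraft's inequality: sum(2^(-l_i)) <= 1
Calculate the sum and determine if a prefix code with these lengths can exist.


Sum = 2^(-1) + 2^(-2) + 2^(-2) + 2^(-4) + 2^(-4) + 2^(-4)
    = 0.5 + 0.25 + 0.25 + 0.0625 + 0.0625 + 0.0625
    = 19/16 = 1.1875
Since 1.1875 > 1, Kraft's inequality is NOT satisfied.
A prefix code with these lengths CANNOT exist.

Kraft sum = 1.1875. Not satisfied.


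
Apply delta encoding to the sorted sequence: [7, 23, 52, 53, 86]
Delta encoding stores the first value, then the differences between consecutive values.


First value: 7
Deltas:
  23 - 7 = 16
  52 - 23 = 29
  53 - 52 = 1
  86 - 53 = 33


Delta encoded: [7, 16, 29, 1, 33]


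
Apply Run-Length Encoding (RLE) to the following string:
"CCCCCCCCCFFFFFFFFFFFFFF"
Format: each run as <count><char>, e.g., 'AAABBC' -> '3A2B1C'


Scanning runs left to right:
  i=0: run of 'C' x 9 -> '9C'
  i=9: run of 'F' x 14 -> '14F'

RLE = 9C14F


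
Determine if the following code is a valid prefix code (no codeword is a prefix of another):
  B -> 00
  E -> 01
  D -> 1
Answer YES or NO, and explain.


Checking each pair (does one codeword prefix another?):
  B='00' vs E='01': no prefix
  B='00' vs D='1': no prefix
  E='01' vs B='00': no prefix
  E='01' vs D='1': no prefix
  D='1' vs B='00': no prefix
  D='1' vs E='01': no prefix
No violation found over all pairs.

YES -- this is a valid prefix code. No codeword is a prefix of any other codeword.


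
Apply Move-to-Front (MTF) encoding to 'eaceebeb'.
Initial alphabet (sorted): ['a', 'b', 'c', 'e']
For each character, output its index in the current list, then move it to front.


MTF encoding:
'e': index 3 in ['a', 'b', 'c', 'e'] -> ['e', 'a', 'b', 'c']
'a': index 1 in ['e', 'a', 'b', 'c'] -> ['a', 'e', 'b', 'c']
'c': index 3 in ['a', 'e', 'b', 'c'] -> ['c', 'a', 'e', 'b']
'e': index 2 in ['c', 'a', 'e', 'b'] -> ['e', 'c', 'a', 'b']
'e': index 0 in ['e', 'c', 'a', 'b'] -> ['e', 'c', 'a', 'b']
'b': index 3 in ['e', 'c', 'a', 'b'] -> ['b', 'e', 'c', 'a']
'e': index 1 in ['b', 'e', 'c', 'a'] -> ['e', 'b', 'c', 'a']
'b': index 1 in ['e', 'b', 'c', 'a'] -> ['b', 'e', 'c', 'a']


Output: [3, 1, 3, 2, 0, 3, 1, 1]


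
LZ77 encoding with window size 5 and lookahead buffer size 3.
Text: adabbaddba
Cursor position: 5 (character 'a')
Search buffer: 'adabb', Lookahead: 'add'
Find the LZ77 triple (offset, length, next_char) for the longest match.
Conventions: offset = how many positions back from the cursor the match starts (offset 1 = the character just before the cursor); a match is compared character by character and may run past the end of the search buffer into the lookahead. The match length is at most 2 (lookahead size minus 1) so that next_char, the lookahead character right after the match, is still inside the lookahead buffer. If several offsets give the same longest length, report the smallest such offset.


Try each offset into the search buffer:
  offset=1 (pos 4, char 'b'): match length 0
  offset=2 (pos 3, char 'b'): match length 0
  offset=3 (pos 2, char 'a'): match length 1
  offset=4 (pos 1, char 'd'): match length 0
  offset=5 (pos 0, char 'a'): match length 2
Longest match has length 2 at offset 5.
next_char = character at position 5 + 2 = 7 -> 'd'

Best match: offset=5, length=2 (matching 'ad' starting at position 0)
LZ77 triple: (5, 2, 'd')


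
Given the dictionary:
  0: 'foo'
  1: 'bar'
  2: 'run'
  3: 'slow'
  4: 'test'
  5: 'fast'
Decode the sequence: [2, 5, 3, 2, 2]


Look up each index in the dictionary:
  2 -> 'run'
  5 -> 'fast'
  3 -> 'slow'
  2 -> 'run'
  2 -> 'run'

Decoded: "run fast slow run run"


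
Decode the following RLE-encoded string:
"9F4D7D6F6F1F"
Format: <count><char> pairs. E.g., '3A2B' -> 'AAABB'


Expanding each <count><char> pair:
  9F -> 'FFFFFFFFF'
  4D -> 'DDDD'
  7D -> 'DDDDDDD'
  6F -> 'FFFFFF'
  6F -> 'FFFFFF'
  1F -> 'F'

Decoded = FFFFFFFFFDDDDDDDDDDDFFFFFFFFFFFFF


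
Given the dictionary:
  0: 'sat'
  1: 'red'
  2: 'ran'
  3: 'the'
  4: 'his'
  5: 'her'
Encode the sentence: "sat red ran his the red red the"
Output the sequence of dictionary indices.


Look up each word in the dictionary:
  'sat' -> 0
  'red' -> 1
  'ran' -> 2
  'his' -> 4
  'the' -> 3
  'red' -> 1
  'red' -> 1
  'the' -> 3

Encoded: [0, 1, 2, 4, 3, 1, 1, 3]


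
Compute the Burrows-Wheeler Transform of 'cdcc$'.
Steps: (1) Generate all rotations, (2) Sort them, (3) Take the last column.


Rotations (sorted):
  0: $cdcc -> last char: c
  1: c$cdc -> last char: c
  2: cc$cd -> last char: d
  3: cdcc$ -> last char: $
  4: dcc$c -> last char: c


BWT = ccd$c


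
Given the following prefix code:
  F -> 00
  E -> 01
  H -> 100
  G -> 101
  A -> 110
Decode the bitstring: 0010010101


Decoding step by step:
Bits 00 -> F
Bits 100 -> H
Bits 101 -> G
Bits 01 -> E


Decoded message: FHGE


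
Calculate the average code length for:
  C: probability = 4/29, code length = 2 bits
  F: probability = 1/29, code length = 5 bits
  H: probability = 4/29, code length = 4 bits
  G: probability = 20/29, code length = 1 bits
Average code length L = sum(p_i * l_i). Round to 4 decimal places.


Weighted contributions p_i * l_i:
  C: (4/29) * 2 = 8/29
  F: (1/29) * 5 = 5/29
  H: (4/29) * 4 = 16/29
  G: (20/29) * 1 = 20/29
Sum = (8 + 5 + 16 + 20)/29 = 49/29

L = 49/29 = 1.6897 bits/symbol


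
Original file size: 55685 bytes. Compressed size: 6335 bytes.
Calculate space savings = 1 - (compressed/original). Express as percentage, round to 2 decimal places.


ratio = compressed/original = 6335/55685 = 0.113765
savings = 1 - ratio = 1 - 0.113765 = 0.886235
as a percentage: 0.886235 * 100 = 88.62%

Space savings = 1 - 6335/55685 = 88.62%


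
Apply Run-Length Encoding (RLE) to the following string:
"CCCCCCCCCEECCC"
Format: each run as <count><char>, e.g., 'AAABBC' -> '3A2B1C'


Scanning runs left to right:
  i=0: run of 'C' x 9 -> '9C'
  i=9: run of 'E' x 2 -> '2E'
  i=11: run of 'C' x 3 -> '3C'

RLE = 9C2E3C


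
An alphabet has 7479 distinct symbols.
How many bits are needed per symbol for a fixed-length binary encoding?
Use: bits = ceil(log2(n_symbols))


log2(7479) = 12.8686
Bracket: 2^12 = 4096 < 7479 <= 2^13 = 8192
So ceil(log2(7479)) = 13

bits = ceil(log2(7479)) = ceil(12.8686) = 13 bits


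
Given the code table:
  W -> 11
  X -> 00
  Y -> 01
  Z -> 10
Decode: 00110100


Decoding:
00 -> X
11 -> W
01 -> Y
00 -> X


Result: XWYX


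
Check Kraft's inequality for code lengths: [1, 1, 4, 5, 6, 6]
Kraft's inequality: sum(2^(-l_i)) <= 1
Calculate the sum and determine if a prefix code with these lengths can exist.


Sum = 2^(-1) + 2^(-1) + 2^(-4) + 2^(-5) + 2^(-6) + 2^(-6)
    = 0.5 + 0.5 + 0.0625 + 0.03125 + 0.015625 + 0.015625
    = 72/64 = 1.125
Since 1.125 > 1, Kraft's inequality is NOT satisfied.
A prefix code with these lengths CANNOT exist.

Kraft sum = 1.125. Not satisfied.


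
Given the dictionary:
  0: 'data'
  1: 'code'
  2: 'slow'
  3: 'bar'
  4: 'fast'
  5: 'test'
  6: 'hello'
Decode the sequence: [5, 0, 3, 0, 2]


Look up each index in the dictionary:
  5 -> 'test'
  0 -> 'data'
  3 -> 'bar'
  0 -> 'data'
  2 -> 'slow'

Decoded: "test data bar data slow"


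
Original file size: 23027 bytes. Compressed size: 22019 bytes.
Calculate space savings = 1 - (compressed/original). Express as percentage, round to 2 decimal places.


ratio = compressed/original = 22019/23027 = 0.956225
savings = 1 - ratio = 1 - 0.956225 = 0.043775
as a percentage: 0.043775 * 100 = 4.38%

Space savings = 1 - 22019/23027 = 4.38%


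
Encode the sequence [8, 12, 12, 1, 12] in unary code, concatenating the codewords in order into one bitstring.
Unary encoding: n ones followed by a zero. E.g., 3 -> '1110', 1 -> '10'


Encode each number as n ones followed by a terminating 0:
  8 -> 111111110 (9 bits)
  12 -> 1111111111110 (13 bits)
  12 -> 1111111111110 (13 bits)
  1 -> 10 (2 bits)
  12 -> 1111111111110 (13 bits)
Total length = 9 + 13 + 13 + 2 + 13 = 50 bits.

Unary([8, 12, 12, 1, 12]) = 11111111011111111111101111111111110101111111111110 (50 bits)


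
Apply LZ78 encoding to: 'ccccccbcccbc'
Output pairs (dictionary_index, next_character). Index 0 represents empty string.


LZ78 encoding steps:
Dictionary: {0: ''}
Step 1: w='' (idx 0), next='c' -> output (0, 'c'), add 'c' as idx 1
Step 2: w='c' (idx 1), next='c' -> output (1, 'c'), add 'cc' as idx 2
Step 3: w='cc' (idx 2), next='c' -> output (2, 'c'), add 'ccc' as idx 3
Step 4: w='' (idx 0), next='b' -> output (0, 'b'), add 'b' as idx 4
Step 5: w='ccc' (idx 3), next='b' -> output (3, 'b'), add 'cccb' as idx 5
Step 6: w='c' (idx 1), end of input -> output (1, '')


Encoded: [(0, 'c'), (1, 'c'), (2, 'c'), (0, 'b'), (3, 'b'), (1, '')]


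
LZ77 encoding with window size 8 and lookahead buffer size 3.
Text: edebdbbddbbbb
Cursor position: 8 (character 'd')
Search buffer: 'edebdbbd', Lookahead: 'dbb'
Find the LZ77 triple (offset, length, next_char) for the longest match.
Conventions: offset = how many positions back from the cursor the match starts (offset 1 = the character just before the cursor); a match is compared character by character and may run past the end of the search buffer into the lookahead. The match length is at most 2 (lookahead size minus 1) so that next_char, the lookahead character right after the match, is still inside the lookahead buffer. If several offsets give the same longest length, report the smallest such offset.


Try each offset into the search buffer:
  offset=1 (pos 7, char 'd'): match length 1
  offset=2 (pos 6, char 'b'): match length 0
  offset=3 (pos 5, char 'b'): match length 0
  offset=4 (pos 4, char 'd'): match length 2
  offset=5 (pos 3, char 'b'): match length 0
  offset=6 (pos 2, char 'e'): match length 0
  offset=7 (pos 1, char 'd'): match length 1
  offset=8 (pos 0, char 'e'): match length 0
Longest match has length 2 at offset 4.
next_char = character at position 8 + 2 = 10 -> 'b'

Best match: offset=4, length=2 (matching 'db' starting at position 4)
LZ77 triple: (4, 2, 'b')


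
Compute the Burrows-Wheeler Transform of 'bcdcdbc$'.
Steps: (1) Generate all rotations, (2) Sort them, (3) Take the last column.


Rotations (sorted):
  0: $bcdcdbc -> last char: c
  1: bc$bcdcd -> last char: d
  2: bcdcdbc$ -> last char: $
  3: c$bcdcdb -> last char: b
  4: cdbc$bcd -> last char: d
  5: cdcdbc$b -> last char: b
  6: dbc$bcdc -> last char: c
  7: dcdbc$bc -> last char: c


BWT = cd$bdbcc


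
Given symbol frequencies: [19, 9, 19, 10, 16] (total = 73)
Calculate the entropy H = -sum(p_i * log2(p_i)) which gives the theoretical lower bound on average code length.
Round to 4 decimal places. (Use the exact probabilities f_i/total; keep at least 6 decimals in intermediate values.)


Per-symbol terms -p_i * log2(p_i) with p_i = f_i/73:
  p = 19/73 = 0.260274: log2(p) = -1.941897, -p*log2(p) = 0.505425
  p = 9/73 = 0.123288: log2(p) = -3.019900, -p*log2(p) = 0.372316
  p = 19/73 = 0.260274: log2(p) = -1.941897, -p*log2(p) = 0.505425
  p = 10/73 = 0.136986: log2(p) = -2.867896, -p*log2(p) = 0.392863
  p = 16/73 = 0.219178: log2(p) = -2.189825, -p*log2(p) = 0.479962
H = 0.505425 + 0.372316 + 0.505425 + 0.392863 + 0.479962 = 2.255991

H = 2.256 bits/symbol


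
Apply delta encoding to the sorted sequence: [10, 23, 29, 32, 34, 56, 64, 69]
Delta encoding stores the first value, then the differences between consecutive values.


First value: 10
Deltas:
  23 - 10 = 13
  29 - 23 = 6
  32 - 29 = 3
  34 - 32 = 2
  56 - 34 = 22
  64 - 56 = 8
  69 - 64 = 5


Delta encoded: [10, 13, 6, 3, 2, 22, 8, 5]


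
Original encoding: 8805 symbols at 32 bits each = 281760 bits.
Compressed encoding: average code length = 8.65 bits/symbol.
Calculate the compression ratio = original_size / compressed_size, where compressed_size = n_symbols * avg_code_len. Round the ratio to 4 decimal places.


original_size = n_symbols * orig_bits = 8805 * 32 = 281760 bits
compressed_size = n_symbols * avg_code_len = 8805 * 8.65 = 76163.25 bits
ratio = original_size / compressed_size = 281760 / 76163.25 = 3.6994

Compression ratio = 3.6994


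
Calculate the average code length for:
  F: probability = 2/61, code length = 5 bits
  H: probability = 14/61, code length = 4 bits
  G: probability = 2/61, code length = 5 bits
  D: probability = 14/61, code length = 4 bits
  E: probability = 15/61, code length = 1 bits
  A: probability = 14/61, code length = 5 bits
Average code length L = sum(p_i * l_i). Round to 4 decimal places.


Weighted contributions p_i * l_i:
  F: (2/61) * 5 = 10/61
  H: (14/61) * 4 = 56/61
  G: (2/61) * 5 = 10/61
  D: (14/61) * 4 = 56/61
  E: (15/61) * 1 = 15/61
  A: (14/61) * 5 = 70/61
Sum = (10 + 56 + 10 + 56 + 15 + 70)/61 = 217/61

L = 217/61 = 3.5574 bits/symbol


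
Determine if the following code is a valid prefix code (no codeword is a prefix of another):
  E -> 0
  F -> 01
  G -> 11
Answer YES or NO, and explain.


Checking each pair (does one codeword prefix another?):
  E='0' vs F='01': prefix -- VIOLATION

NO -- this is NOT a valid prefix code. E (0) is a prefix of F (01).


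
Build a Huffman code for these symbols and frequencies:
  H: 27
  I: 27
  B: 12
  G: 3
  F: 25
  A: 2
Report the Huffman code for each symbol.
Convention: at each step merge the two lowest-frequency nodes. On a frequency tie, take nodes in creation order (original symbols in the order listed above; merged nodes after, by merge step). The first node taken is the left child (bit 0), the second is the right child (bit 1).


Huffman tree construction:
Step 1: Merge A(2) + G(3) = 5
Step 2: Merge (A+G)(5) + B(12) = 17
Step 3: Merge ((A+G)+B)(17) + F(25) = 42
Step 4: Merge H(27) + I(27) = 54
Step 5: Merge (((A+G)+B)+F)(42) + (H+I)(54) = 96
Read each symbol's code off the tree from the root (left child = 0, right child = 1).

Codes:
  H: 10 (length 2)
  I: 11 (length 2)
  B: 001 (length 3)
  G: 0001 (length 4)
  F: 01 (length 2)
  A: 0000 (length 4)
Average code length: 214/96 = 2.2292 bits/symbol


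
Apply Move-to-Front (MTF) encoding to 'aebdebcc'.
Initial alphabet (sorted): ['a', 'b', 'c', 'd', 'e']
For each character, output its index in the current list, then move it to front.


MTF encoding:
'a': index 0 in ['a', 'b', 'c', 'd', 'e'] -> ['a', 'b', 'c', 'd', 'e']
'e': index 4 in ['a', 'b', 'c', 'd', 'e'] -> ['e', 'a', 'b', 'c', 'd']
'b': index 2 in ['e', 'a', 'b', 'c', 'd'] -> ['b', 'e', 'a', 'c', 'd']
'd': index 4 in ['b', 'e', 'a', 'c', 'd'] -> ['d', 'b', 'e', 'a', 'c']
'e': index 2 in ['d', 'b', 'e', 'a', 'c'] -> ['e', 'd', 'b', 'a', 'c']
'b': index 2 in ['e', 'd', 'b', 'a', 'c'] -> ['b', 'e', 'd', 'a', 'c']
'c': index 4 in ['b', 'e', 'd', 'a', 'c'] -> ['c', 'b', 'e', 'd', 'a']
'c': index 0 in ['c', 'b', 'e', 'd', 'a'] -> ['c', 'b', 'e', 'd', 'a']


Output: [0, 4, 2, 4, 2, 2, 4, 0]


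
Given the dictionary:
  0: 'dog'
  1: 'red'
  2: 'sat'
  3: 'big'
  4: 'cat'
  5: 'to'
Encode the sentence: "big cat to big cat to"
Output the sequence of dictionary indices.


Look up each word in the dictionary:
  'big' -> 3
  'cat' -> 4
  'to' -> 5
  'big' -> 3
  'cat' -> 4
  'to' -> 5

Encoded: [3, 4, 5, 3, 4, 5]


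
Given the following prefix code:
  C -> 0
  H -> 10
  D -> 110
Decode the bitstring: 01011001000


Decoding step by step:
Bits 0 -> C
Bits 10 -> H
Bits 110 -> D
Bits 0 -> C
Bits 10 -> H
Bits 0 -> C
Bits 0 -> C


Decoded message: CHDCHCC


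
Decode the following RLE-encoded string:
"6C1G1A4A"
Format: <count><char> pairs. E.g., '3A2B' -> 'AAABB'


Expanding each <count><char> pair:
  6C -> 'CCCCCC'
  1G -> 'G'
  1A -> 'A'
  4A -> 'AAAA'

Decoded = CCCCCCGAAAAA


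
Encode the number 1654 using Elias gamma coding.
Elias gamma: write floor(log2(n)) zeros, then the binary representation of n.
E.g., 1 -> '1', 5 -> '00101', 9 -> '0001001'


num_bits = floor(log2(1654)) + 1 = 11
leading_zeros = num_bits - 1 = 10
binary(1654) = 11001110110

Elias gamma(1654) = '0000000000' + '11001110110' = 000000000011001110110 (21 bits)


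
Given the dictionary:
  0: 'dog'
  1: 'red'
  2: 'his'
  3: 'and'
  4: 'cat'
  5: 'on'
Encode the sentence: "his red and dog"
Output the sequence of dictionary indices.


Look up each word in the dictionary:
  'his' -> 2
  'red' -> 1
  'and' -> 3
  'dog' -> 0

Encoded: [2, 1, 3, 0]


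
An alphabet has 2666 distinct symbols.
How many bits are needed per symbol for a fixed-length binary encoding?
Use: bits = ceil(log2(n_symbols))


log2(2666) = 11.3805
Bracket: 2^11 = 2048 < 2666 <= 2^12 = 4096
So ceil(log2(2666)) = 12

bits = ceil(log2(2666)) = ceil(11.3805) = 12 bits


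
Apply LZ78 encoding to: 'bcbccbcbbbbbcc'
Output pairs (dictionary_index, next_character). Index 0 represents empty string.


LZ78 encoding steps:
Dictionary: {0: ''}
Step 1: w='' (idx 0), next='b' -> output (0, 'b'), add 'b' as idx 1
Step 2: w='' (idx 0), next='c' -> output (0, 'c'), add 'c' as idx 2
Step 3: w='b' (idx 1), next='c' -> output (1, 'c'), add 'bc' as idx 3
Step 4: w='c' (idx 2), next='b' -> output (2, 'b'), add 'cb' as idx 4
Step 5: w='cb' (idx 4), next='b' -> output (4, 'b'), add 'cbb' as idx 5
Step 6: w='b' (idx 1), next='b' -> output (1, 'b'), add 'bb' as idx 6
Step 7: w='bc' (idx 3), next='c' -> output (3, 'c'), add 'bcc' as idx 7


Encoded: [(0, 'b'), (0, 'c'), (1, 'c'), (2, 'b'), (4, 'b'), (1, 'b'), (3, 'c')]


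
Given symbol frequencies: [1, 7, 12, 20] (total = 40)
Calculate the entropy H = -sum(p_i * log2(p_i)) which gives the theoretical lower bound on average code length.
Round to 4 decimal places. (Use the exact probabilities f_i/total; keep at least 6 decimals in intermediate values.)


Per-symbol terms -p_i * log2(p_i) with p_i = f_i/40:
  p = 1/40 = 0.025000: log2(p) = -5.321928, -p*log2(p) = 0.133048
  p = 7/40 = 0.175000: log2(p) = -2.514573, -p*log2(p) = 0.440050
  p = 12/40 = 0.300000: log2(p) = -1.736966, -p*log2(p) = 0.521090
  p = 20/40 = 0.500000: log2(p) = -1.000000, -p*log2(p) = 0.500000
H = 0.133048 + 0.440050 + 0.521090 + 0.500000 = 1.594188

H = 1.5942 bits/symbol


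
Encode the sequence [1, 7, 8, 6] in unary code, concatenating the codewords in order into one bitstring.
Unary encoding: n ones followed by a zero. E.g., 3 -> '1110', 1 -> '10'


Encode each number as n ones followed by a terminating 0:
  1 -> 10 (2 bits)
  7 -> 11111110 (8 bits)
  8 -> 111111110 (9 bits)
  6 -> 1111110 (7 bits)
Total length = 2 + 8 + 9 + 7 = 26 bits.

Unary([1, 7, 8, 6]) = 10111111101111111101111110 (26 bits)


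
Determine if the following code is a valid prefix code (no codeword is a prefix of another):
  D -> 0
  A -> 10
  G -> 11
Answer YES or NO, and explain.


Checking each pair (does one codeword prefix another?):
  D='0' vs A='10': no prefix
  D='0' vs G='11': no prefix
  A='10' vs D='0': no prefix
  A='10' vs G='11': no prefix
  G='11' vs D='0': no prefix
  G='11' vs A='10': no prefix
No violation found over all pairs.

YES -- this is a valid prefix code. No codeword is a prefix of any other codeword.


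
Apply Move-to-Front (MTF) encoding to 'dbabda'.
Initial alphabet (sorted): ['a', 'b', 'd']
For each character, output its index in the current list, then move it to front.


MTF encoding:
'd': index 2 in ['a', 'b', 'd'] -> ['d', 'a', 'b']
'b': index 2 in ['d', 'a', 'b'] -> ['b', 'd', 'a']
'a': index 2 in ['b', 'd', 'a'] -> ['a', 'b', 'd']
'b': index 1 in ['a', 'b', 'd'] -> ['b', 'a', 'd']
'd': index 2 in ['b', 'a', 'd'] -> ['d', 'b', 'a']
'a': index 2 in ['d', 'b', 'a'] -> ['a', 'd', 'b']


Output: [2, 2, 2, 1, 2, 2]


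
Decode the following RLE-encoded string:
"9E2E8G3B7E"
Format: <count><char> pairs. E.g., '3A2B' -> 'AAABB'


Expanding each <count><char> pair:
  9E -> 'EEEEEEEEE'
  2E -> 'EE'
  8G -> 'GGGGGGGG'
  3B -> 'BBB'
  7E -> 'EEEEEEE'

Decoded = EEEEEEEEEEEGGGGGGGGBBBEEEEEEE


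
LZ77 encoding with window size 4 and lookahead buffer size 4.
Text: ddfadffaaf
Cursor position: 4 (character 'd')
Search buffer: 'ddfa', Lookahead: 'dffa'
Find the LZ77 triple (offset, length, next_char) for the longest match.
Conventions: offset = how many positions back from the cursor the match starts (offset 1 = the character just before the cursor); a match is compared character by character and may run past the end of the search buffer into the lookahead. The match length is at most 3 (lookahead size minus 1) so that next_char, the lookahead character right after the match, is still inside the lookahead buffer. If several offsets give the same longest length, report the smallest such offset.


Try each offset into the search buffer:
  offset=1 (pos 3, char 'a'): match length 0
  offset=2 (pos 2, char 'f'): match length 0
  offset=3 (pos 1, char 'd'): match length 2
  offset=4 (pos 0, char 'd'): match length 1
Longest match has length 2 at offset 3.
next_char = character at position 4 + 2 = 6 -> 'f'

Best match: offset=3, length=2 (matching 'df' starting at position 1)
LZ77 triple: (3, 2, 'f')


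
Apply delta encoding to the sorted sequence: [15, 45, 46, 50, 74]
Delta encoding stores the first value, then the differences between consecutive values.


First value: 15
Deltas:
  45 - 15 = 30
  46 - 45 = 1
  50 - 46 = 4
  74 - 50 = 24


Delta encoded: [15, 30, 1, 4, 24]


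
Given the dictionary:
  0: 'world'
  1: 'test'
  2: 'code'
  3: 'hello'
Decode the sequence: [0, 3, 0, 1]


Look up each index in the dictionary:
  0 -> 'world'
  3 -> 'hello'
  0 -> 'world'
  1 -> 'test'

Decoded: "world hello world test"


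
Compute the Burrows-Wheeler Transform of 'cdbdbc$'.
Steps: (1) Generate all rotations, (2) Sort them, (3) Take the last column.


Rotations (sorted):
  0: $cdbdbc -> last char: c
  1: bc$cdbd -> last char: d
  2: bdbc$cd -> last char: d
  3: c$cdbdb -> last char: b
  4: cdbdbc$ -> last char: $
  5: dbc$cdb -> last char: b
  6: dbdbc$c -> last char: c


BWT = cddb$bc


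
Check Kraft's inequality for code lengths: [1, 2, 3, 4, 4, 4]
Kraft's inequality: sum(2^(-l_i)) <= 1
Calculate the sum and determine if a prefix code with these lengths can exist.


Sum = 2^(-1) + 2^(-2) + 2^(-3) + 2^(-4) + 2^(-4) + 2^(-4)
    = 0.5 + 0.25 + 0.125 + 0.0625 + 0.0625 + 0.0625
    = 17/16 = 1.0625
Since 1.0625 > 1, Kraft's inequality is NOT satisfied.
A prefix code with these lengths CANNOT exist.

Kraft sum = 1.0625. Not satisfied.


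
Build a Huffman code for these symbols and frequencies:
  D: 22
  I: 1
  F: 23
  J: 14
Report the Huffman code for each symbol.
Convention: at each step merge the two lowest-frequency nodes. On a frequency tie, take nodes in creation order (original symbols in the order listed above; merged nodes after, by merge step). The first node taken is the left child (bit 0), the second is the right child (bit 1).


Huffman tree construction:
Step 1: Merge I(1) + J(14) = 15
Step 2: Merge (I+J)(15) + D(22) = 37
Step 3: Merge F(23) + ((I+J)+D)(37) = 60
Read each symbol's code off the tree from the root (left child = 0, right child = 1).

Codes:
  D: 11 (length 2)
  I: 100 (length 3)
  F: 0 (length 1)
  J: 101 (length 3)
Average code length: 112/60 = 1.8667 bits/symbol


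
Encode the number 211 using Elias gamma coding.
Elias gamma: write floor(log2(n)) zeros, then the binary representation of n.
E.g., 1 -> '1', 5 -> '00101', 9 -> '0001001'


num_bits = floor(log2(211)) + 1 = 8
leading_zeros = num_bits - 1 = 7
binary(211) = 11010011

Elias gamma(211) = '0000000' + '11010011' = 000000011010011 (15 bits)


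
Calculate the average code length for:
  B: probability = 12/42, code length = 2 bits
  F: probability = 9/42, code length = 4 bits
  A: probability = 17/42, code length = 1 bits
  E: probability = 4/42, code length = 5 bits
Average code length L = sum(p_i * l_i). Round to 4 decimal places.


Weighted contributions p_i * l_i:
  B: (12/42) * 2 = 24/42
  F: (9/42) * 4 = 36/42
  A: (17/42) * 1 = 17/42
  E: (4/42) * 5 = 20/42
Sum = (24 + 36 + 17 + 20)/42 = 97/42

L = 97/42 = 2.3095 bits/symbol


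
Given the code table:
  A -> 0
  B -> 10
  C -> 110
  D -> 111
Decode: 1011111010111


Decoding:
10 -> B
111 -> D
110 -> C
10 -> B
111 -> D


Result: BDCBD


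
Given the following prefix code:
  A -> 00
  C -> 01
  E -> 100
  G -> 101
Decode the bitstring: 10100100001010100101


Decoding step by step:
Bits 101 -> G
Bits 00 -> A
Bits 100 -> E
Bits 00 -> A
Bits 101 -> G
Bits 01 -> C
Bits 00 -> A
Bits 101 -> G


Decoded message: GAEAGCAG


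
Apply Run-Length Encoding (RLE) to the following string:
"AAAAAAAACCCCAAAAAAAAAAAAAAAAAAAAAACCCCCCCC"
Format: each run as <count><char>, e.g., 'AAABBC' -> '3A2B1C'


Scanning runs left to right:
  i=0: run of 'A' x 8 -> '8A'
  i=8: run of 'C' x 4 -> '4C'
  i=12: run of 'A' x 22 -> '22A'
  i=34: run of 'C' x 8 -> '8C'

RLE = 8A4C22A8C


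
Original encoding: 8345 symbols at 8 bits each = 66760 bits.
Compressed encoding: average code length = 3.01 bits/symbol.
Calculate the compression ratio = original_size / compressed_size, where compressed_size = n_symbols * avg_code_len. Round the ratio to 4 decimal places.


original_size = n_symbols * orig_bits = 8345 * 8 = 66760 bits
compressed_size = n_symbols * avg_code_len = 8345 * 3.01 = 25118.45 bits
ratio = original_size / compressed_size = 66760 / 25118.45 = 2.6578

Compression ratio = 2.6578


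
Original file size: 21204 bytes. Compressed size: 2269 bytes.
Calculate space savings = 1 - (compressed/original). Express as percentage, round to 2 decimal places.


ratio = compressed/original = 2269/21204 = 0.107008
savings = 1 - ratio = 1 - 0.107008 = 0.892992
as a percentage: 0.892992 * 100 = 89.3%

Space savings = 1 - 2269/21204 = 89.3%


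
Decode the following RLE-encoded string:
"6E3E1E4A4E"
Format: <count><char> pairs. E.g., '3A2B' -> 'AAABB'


Expanding each <count><char> pair:
  6E -> 'EEEEEE'
  3E -> 'EEE'
  1E -> 'E'
  4A -> 'AAAA'
  4E -> 'EEEE'

Decoded = EEEEEEEEEEAAAAEEEE


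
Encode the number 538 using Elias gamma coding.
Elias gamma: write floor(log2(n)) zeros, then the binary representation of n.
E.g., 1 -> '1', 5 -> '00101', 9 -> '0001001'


num_bits = floor(log2(538)) + 1 = 10
leading_zeros = num_bits - 1 = 9
binary(538) = 1000011010

Elias gamma(538) = '000000000' + '1000011010' = 0000000001000011010 (19 bits)


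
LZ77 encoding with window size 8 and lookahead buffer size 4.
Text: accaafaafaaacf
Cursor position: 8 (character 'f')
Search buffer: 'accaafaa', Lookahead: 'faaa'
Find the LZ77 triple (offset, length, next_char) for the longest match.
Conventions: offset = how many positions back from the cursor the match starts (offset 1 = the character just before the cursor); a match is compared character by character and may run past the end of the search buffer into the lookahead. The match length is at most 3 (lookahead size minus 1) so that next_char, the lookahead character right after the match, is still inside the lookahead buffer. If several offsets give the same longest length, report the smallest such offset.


Try each offset into the search buffer:
  offset=1 (pos 7, char 'a'): match length 0
  offset=2 (pos 6, char 'a'): match length 0
  offset=3 (pos 5, char 'f'): match length 3
  offset=4 (pos 4, char 'a'): match length 0
  offset=5 (pos 3, char 'a'): match length 0
  offset=6 (pos 2, char 'c'): match length 0
  offset=7 (pos 1, char 'c'): match length 0
  offset=8 (pos 0, char 'a'): match length 0
Longest match has length 3 at offset 3.
next_char = character at position 8 + 3 = 11 -> 'a'

Best match: offset=3, length=3 (matching 'faa' starting at position 5)
LZ77 triple: (3, 3, 'a')


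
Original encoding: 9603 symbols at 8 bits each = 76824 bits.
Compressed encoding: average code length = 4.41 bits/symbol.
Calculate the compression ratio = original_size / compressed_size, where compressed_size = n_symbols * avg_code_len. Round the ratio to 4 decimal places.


original_size = n_symbols * orig_bits = 9603 * 8 = 76824 bits
compressed_size = n_symbols * avg_code_len = 9603 * 4.41 = 42349.23 bits
ratio = original_size / compressed_size = 76824 / 42349.23 = 1.8141

Compression ratio = 1.8141


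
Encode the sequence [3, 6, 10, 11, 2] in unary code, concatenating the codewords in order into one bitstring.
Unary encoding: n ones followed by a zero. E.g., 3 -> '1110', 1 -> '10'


Encode each number as n ones followed by a terminating 0:
  3 -> 1110 (4 bits)
  6 -> 1111110 (7 bits)
  10 -> 11111111110 (11 bits)
  11 -> 111111111110 (12 bits)
  2 -> 110 (3 bits)
Total length = 4 + 7 + 11 + 12 + 3 = 37 bits.

Unary([3, 6, 10, 11, 2]) = 1110111111011111111110111111111110110 (37 bits)


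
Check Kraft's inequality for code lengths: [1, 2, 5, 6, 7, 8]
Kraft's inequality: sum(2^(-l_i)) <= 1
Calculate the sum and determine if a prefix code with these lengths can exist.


Sum = 2^(-1) + 2^(-2) + 2^(-5) + 2^(-6) + 2^(-7) + 2^(-8)
    = 0.5 + 0.25 + 0.03125 + 0.015625 + 0.0078125 + 0.00390625
    = 207/256 = 0.80859375
Since 0.80859375 <= 1, Kraft's inequality IS satisfied.
A prefix code with these lengths CAN exist.

Kraft sum = 0.80859375. Satisfied.


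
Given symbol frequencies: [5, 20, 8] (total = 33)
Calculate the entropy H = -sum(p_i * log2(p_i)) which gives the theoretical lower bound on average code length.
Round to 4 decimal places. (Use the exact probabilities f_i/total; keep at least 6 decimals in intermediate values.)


Per-symbol terms -p_i * log2(p_i) with p_i = f_i/33:
  p = 5/33 = 0.151515: log2(p) = -2.722466, -p*log2(p) = 0.412495
  p = 20/33 = 0.606061: log2(p) = -0.722466, -p*log2(p) = 0.437858
  p = 8/33 = 0.242424: log2(p) = -2.044394, -p*log2(p) = 0.495611
H = 0.412495 + 0.437858 + 0.495611 = 1.345964

H = 1.346 bits/symbol


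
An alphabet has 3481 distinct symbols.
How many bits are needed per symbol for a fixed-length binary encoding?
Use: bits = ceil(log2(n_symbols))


log2(3481) = 11.7653
Bracket: 2^11 = 2048 < 3481 <= 2^12 = 4096
So ceil(log2(3481)) = 12

bits = ceil(log2(3481)) = ceil(11.7653) = 12 bits


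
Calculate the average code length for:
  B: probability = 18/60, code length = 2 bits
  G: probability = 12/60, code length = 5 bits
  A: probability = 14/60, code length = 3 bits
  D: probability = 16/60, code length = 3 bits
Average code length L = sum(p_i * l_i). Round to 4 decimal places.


Weighted contributions p_i * l_i:
  B: (18/60) * 2 = 36/60
  G: (12/60) * 5 = 60/60
  A: (14/60) * 3 = 42/60
  D: (16/60) * 3 = 48/60
Sum = (36 + 60 + 42 + 48)/60 = 186/60

L = 186/60 = 3.1000 bits/symbol


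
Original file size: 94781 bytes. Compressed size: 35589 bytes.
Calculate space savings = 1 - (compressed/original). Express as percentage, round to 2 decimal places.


ratio = compressed/original = 35589/94781 = 0.375487
savings = 1 - ratio = 1 - 0.375487 = 0.624513
as a percentage: 0.624513 * 100 = 62.45%

Space savings = 1 - 35589/94781 = 62.45%


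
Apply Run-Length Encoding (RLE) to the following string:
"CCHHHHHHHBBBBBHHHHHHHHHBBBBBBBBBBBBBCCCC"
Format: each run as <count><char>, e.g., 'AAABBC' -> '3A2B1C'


Scanning runs left to right:
  i=0: run of 'C' x 2 -> '2C'
  i=2: run of 'H' x 7 -> '7H'
  i=9: run of 'B' x 5 -> '5B'
  i=14: run of 'H' x 9 -> '9H'
  i=23: run of 'B' x 13 -> '13B'
  i=36: run of 'C' x 4 -> '4C'

RLE = 2C7H5B9H13B4C


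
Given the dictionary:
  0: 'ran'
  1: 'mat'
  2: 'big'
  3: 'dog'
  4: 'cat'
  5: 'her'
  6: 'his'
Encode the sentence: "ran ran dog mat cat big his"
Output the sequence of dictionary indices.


Look up each word in the dictionary:
  'ran' -> 0
  'ran' -> 0
  'dog' -> 3
  'mat' -> 1
  'cat' -> 4
  'big' -> 2
  'his' -> 6

Encoded: [0, 0, 3, 1, 4, 2, 6]


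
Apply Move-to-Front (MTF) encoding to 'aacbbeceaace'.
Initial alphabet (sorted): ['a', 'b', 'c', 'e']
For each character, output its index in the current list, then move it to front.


MTF encoding:
'a': index 0 in ['a', 'b', 'c', 'e'] -> ['a', 'b', 'c', 'e']
'a': index 0 in ['a', 'b', 'c', 'e'] -> ['a', 'b', 'c', 'e']
'c': index 2 in ['a', 'b', 'c', 'e'] -> ['c', 'a', 'b', 'e']
'b': index 2 in ['c', 'a', 'b', 'e'] -> ['b', 'c', 'a', 'e']
'b': index 0 in ['b', 'c', 'a', 'e'] -> ['b', 'c', 'a', 'e']
'e': index 3 in ['b', 'c', 'a', 'e'] -> ['e', 'b', 'c', 'a']
'c': index 2 in ['e', 'b', 'c', 'a'] -> ['c', 'e', 'b', 'a']
'e': index 1 in ['c', 'e', 'b', 'a'] -> ['e', 'c', 'b', 'a']
'a': index 3 in ['e', 'c', 'b', 'a'] -> ['a', 'e', 'c', 'b']
'a': index 0 in ['a', 'e', 'c', 'b'] -> ['a', 'e', 'c', 'b']
'c': index 2 in ['a', 'e', 'c', 'b'] -> ['c', 'a', 'e', 'b']
'e': index 2 in ['c', 'a', 'e', 'b'] -> ['e', 'c', 'a', 'b']


Output: [0, 0, 2, 2, 0, 3, 2, 1, 3, 0, 2, 2]


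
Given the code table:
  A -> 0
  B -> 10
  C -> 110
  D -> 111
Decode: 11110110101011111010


Decoding:
111 -> D
10 -> B
110 -> C
10 -> B
10 -> B
111 -> D
110 -> C
10 -> B


Result: DBCBBDCB


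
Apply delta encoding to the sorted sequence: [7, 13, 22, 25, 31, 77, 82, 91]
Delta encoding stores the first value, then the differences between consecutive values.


First value: 7
Deltas:
  13 - 7 = 6
  22 - 13 = 9
  25 - 22 = 3
  31 - 25 = 6
  77 - 31 = 46
  82 - 77 = 5
  91 - 82 = 9


Delta encoded: [7, 6, 9, 3, 6, 46, 5, 9]


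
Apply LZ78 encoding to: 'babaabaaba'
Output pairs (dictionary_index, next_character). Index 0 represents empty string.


LZ78 encoding steps:
Dictionary: {0: ''}
Step 1: w='' (idx 0), next='b' -> output (0, 'b'), add 'b' as idx 1
Step 2: w='' (idx 0), next='a' -> output (0, 'a'), add 'a' as idx 2
Step 3: w='b' (idx 1), next='a' -> output (1, 'a'), add 'ba' as idx 3
Step 4: w='a' (idx 2), next='b' -> output (2, 'b'), add 'ab' as idx 4
Step 5: w='a' (idx 2), next='a' -> output (2, 'a'), add 'aa' as idx 5
Step 6: w='ba' (idx 3), end of input -> output (3, '')


Encoded: [(0, 'b'), (0, 'a'), (1, 'a'), (2, 'b'), (2, 'a'), (3, '')]


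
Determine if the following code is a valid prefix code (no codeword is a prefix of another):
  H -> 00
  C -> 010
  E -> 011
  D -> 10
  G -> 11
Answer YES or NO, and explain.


Checking each pair (does one codeword prefix another?):
  H='00' vs C='010': no prefix
  H='00' vs E='011': no prefix
  H='00' vs D='10': no prefix
  H='00' vs G='11': no prefix
  C='010' vs H='00': no prefix
  C='010' vs E='011': no prefix
  C='010' vs D='10': no prefix
  C='010' vs G='11': no prefix
  E='011' vs H='00': no prefix
  E='011' vs C='010': no prefix
  E='011' vs D='10': no prefix
  E='011' vs G='11': no prefix
  D='10' vs H='00': no prefix
  D='10' vs C='010': no prefix
  D='10' vs E='011': no prefix
  D='10' vs G='11': no prefix
  G='11' vs H='00': no prefix
  G='11' vs C='010': no prefix
  G='11' vs E='011': no prefix
  G='11' vs D='10': no prefix
No violation found over all pairs.

YES -- this is a valid prefix code. No codeword is a prefix of any other codeword.


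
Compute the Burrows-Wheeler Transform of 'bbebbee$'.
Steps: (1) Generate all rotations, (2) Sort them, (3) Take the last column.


Rotations (sorted):
  0: $bbebbee -> last char: e
  1: bbebbee$ -> last char: $
  2: bbee$bbe -> last char: e
  3: bebbee$b -> last char: b
  4: bee$bbeb -> last char: b
  5: e$bbebbe -> last char: e
  6: ebbee$bb -> last char: b
  7: ee$bbebb -> last char: b


BWT = e$ebbebb


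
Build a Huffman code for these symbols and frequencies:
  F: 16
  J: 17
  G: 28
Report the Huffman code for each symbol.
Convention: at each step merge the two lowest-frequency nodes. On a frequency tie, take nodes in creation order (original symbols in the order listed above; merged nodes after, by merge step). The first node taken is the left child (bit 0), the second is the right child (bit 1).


Huffman tree construction:
Step 1: Merge F(16) + J(17) = 33
Step 2: Merge G(28) + (F+J)(33) = 61
Read each symbol's code off the tree from the root (left child = 0, right child = 1).

Codes:
  F: 10 (length 2)
  J: 11 (length 2)
  G: 0 (length 1)
Average code length: 94/61 = 1.5410 bits/symbol


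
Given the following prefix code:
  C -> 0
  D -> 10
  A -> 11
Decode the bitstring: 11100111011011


Decoding step by step:
Bits 11 -> A
Bits 10 -> D
Bits 0 -> C
Bits 11 -> A
Bits 10 -> D
Bits 11 -> A
Bits 0 -> C
Bits 11 -> A


Decoded message: ADCADACA


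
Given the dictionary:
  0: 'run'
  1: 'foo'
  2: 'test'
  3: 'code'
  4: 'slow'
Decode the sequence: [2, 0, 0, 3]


Look up each index in the dictionary:
  2 -> 'test'
  0 -> 'run'
  0 -> 'run'
  3 -> 'code'

Decoded: "test run run code"


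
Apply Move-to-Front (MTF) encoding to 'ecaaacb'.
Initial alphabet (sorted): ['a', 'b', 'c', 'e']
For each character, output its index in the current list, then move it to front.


MTF encoding:
'e': index 3 in ['a', 'b', 'c', 'e'] -> ['e', 'a', 'b', 'c']
'c': index 3 in ['e', 'a', 'b', 'c'] -> ['c', 'e', 'a', 'b']
'a': index 2 in ['c', 'e', 'a', 'b'] -> ['a', 'c', 'e', 'b']
'a': index 0 in ['a', 'c', 'e', 'b'] -> ['a', 'c', 'e', 'b']
'a': index 0 in ['a', 'c', 'e', 'b'] -> ['a', 'c', 'e', 'b']
'c': index 1 in ['a', 'c', 'e', 'b'] -> ['c', 'a', 'e', 'b']
'b': index 3 in ['c', 'a', 'e', 'b'] -> ['b', 'c', 'a', 'e']


Output: [3, 3, 2, 0, 0, 1, 3]
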